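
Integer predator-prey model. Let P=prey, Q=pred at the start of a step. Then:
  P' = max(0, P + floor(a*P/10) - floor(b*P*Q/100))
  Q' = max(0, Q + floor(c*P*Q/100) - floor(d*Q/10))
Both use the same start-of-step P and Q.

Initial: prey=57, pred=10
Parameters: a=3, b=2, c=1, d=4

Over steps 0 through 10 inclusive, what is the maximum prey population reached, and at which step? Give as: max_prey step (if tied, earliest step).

Answer: 71 3

Derivation:
Step 1: prey: 57+17-11=63; pred: 10+5-4=11
Step 2: prey: 63+18-13=68; pred: 11+6-4=13
Step 3: prey: 68+20-17=71; pred: 13+8-5=16
Step 4: prey: 71+21-22=70; pred: 16+11-6=21
Step 5: prey: 70+21-29=62; pred: 21+14-8=27
Step 6: prey: 62+18-33=47; pred: 27+16-10=33
Step 7: prey: 47+14-31=30; pred: 33+15-13=35
Step 8: prey: 30+9-21=18; pred: 35+10-14=31
Step 9: prey: 18+5-11=12; pred: 31+5-12=24
Step 10: prey: 12+3-5=10; pred: 24+2-9=17
Max prey = 71 at step 3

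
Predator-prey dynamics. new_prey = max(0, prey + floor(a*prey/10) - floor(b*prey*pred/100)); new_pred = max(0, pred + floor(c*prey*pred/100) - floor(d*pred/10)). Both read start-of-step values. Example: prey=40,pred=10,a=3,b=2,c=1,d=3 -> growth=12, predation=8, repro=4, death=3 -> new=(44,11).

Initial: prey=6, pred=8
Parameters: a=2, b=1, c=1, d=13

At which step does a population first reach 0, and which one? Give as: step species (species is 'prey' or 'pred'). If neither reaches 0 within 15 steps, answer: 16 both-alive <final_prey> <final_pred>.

Answer: 1 pred

Derivation:
Step 1: prey: 6+1-0=7; pred: 8+0-10=0
First extinction: pred at step 1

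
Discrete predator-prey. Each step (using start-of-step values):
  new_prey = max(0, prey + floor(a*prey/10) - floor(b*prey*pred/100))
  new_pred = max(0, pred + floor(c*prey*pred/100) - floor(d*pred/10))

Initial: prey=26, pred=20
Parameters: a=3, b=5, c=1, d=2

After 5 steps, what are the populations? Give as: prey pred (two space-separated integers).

Step 1: prey: 26+7-26=7; pred: 20+5-4=21
Step 2: prey: 7+2-7=2; pred: 21+1-4=18
Step 3: prey: 2+0-1=1; pred: 18+0-3=15
Step 4: prey: 1+0-0=1; pred: 15+0-3=12
Step 5: prey: 1+0-0=1; pred: 12+0-2=10

Answer: 1 10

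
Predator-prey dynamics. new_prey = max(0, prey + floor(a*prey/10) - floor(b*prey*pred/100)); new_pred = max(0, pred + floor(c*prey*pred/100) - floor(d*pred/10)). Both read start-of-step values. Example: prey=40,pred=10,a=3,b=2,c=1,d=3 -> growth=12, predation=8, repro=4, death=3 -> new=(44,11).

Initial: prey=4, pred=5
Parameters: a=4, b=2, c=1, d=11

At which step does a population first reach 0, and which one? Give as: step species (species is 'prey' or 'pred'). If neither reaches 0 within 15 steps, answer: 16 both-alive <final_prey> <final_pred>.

Answer: 1 pred

Derivation:
Step 1: prey: 4+1-0=5; pred: 5+0-5=0
First extinction: pred at step 1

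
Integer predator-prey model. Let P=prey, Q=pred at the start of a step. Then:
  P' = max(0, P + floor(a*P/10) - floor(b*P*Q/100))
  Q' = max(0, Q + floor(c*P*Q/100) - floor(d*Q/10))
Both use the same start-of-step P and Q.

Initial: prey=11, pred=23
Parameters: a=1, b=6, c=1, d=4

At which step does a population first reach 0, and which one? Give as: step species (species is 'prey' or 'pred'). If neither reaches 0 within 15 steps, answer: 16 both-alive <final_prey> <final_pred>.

Step 1: prey: 11+1-15=0; pred: 23+2-9=16
First extinction: prey at step 1

Answer: 1 prey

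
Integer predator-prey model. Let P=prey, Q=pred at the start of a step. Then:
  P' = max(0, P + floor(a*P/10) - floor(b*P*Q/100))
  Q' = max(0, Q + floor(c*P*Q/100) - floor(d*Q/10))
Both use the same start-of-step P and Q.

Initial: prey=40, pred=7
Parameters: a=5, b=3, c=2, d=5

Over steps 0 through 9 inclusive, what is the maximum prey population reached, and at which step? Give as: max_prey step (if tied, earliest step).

Step 1: prey: 40+20-8=52; pred: 7+5-3=9
Step 2: prey: 52+26-14=64; pred: 9+9-4=14
Step 3: prey: 64+32-26=70; pred: 14+17-7=24
Step 4: prey: 70+35-50=55; pred: 24+33-12=45
Step 5: prey: 55+27-74=8; pred: 45+49-22=72
Step 6: prey: 8+4-17=0; pred: 72+11-36=47
Step 7: prey: 0+0-0=0; pred: 47+0-23=24
Step 8: prey: 0+0-0=0; pred: 24+0-12=12
Step 9: prey: 0+0-0=0; pred: 12+0-6=6
Max prey = 70 at step 3

Answer: 70 3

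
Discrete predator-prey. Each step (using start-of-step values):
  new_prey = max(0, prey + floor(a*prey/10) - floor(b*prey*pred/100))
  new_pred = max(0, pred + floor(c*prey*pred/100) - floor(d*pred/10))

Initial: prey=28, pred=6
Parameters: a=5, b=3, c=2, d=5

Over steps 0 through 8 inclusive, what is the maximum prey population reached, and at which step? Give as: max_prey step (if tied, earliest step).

Step 1: prey: 28+14-5=37; pred: 6+3-3=6
Step 2: prey: 37+18-6=49; pred: 6+4-3=7
Step 3: prey: 49+24-10=63; pred: 7+6-3=10
Step 4: prey: 63+31-18=76; pred: 10+12-5=17
Step 5: prey: 76+38-38=76; pred: 17+25-8=34
Step 6: prey: 76+38-77=37; pred: 34+51-17=68
Step 7: prey: 37+18-75=0; pred: 68+50-34=84
Step 8: prey: 0+0-0=0; pred: 84+0-42=42
Max prey = 76 at step 4

Answer: 76 4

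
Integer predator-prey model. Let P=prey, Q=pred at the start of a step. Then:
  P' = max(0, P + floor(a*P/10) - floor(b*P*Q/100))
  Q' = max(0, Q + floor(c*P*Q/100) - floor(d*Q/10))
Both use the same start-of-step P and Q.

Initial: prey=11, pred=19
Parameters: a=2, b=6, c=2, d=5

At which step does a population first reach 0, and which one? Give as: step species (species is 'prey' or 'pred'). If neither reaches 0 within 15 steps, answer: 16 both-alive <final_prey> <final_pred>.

Answer: 16 both-alive 1 1

Derivation:
Step 1: prey: 11+2-12=1; pred: 19+4-9=14
Step 2: prey: 1+0-0=1; pred: 14+0-7=7
Step 3: prey: 1+0-0=1; pred: 7+0-3=4
Step 4: prey: 1+0-0=1; pred: 4+0-2=2
Step 5: prey: 1+0-0=1; pred: 2+0-1=1
Step 6: prey: 1+0-0=1; pred: 1+0-0=1
Steps 7-15: state stable at prey=1, pred=1 (no change)
No extinction within 15 steps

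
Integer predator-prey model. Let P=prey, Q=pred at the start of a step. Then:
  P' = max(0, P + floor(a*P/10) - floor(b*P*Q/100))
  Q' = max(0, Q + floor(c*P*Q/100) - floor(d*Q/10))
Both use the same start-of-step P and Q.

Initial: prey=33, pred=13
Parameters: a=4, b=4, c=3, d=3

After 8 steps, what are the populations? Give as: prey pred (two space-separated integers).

Step 1: prey: 33+13-17=29; pred: 13+12-3=22
Step 2: prey: 29+11-25=15; pred: 22+19-6=35
Step 3: prey: 15+6-21=0; pred: 35+15-10=40
Step 4: prey: 0+0-0=0; pred: 40+0-12=28
Step 5: prey: 0+0-0=0; pred: 28+0-8=20
Step 6: prey: 0+0-0=0; pred: 20+0-6=14
Step 7: prey: 0+0-0=0; pred: 14+0-4=10
Step 8: prey: 0+0-0=0; pred: 10+0-3=7

Answer: 0 7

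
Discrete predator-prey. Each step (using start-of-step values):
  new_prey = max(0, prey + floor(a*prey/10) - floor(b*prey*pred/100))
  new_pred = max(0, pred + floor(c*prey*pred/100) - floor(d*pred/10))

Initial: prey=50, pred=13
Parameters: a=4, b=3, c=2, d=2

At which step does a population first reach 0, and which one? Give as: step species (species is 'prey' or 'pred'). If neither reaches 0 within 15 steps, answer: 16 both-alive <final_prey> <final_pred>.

Answer: 4 prey

Derivation:
Step 1: prey: 50+20-19=51; pred: 13+13-2=24
Step 2: prey: 51+20-36=35; pred: 24+24-4=44
Step 3: prey: 35+14-46=3; pred: 44+30-8=66
Step 4: prey: 3+1-5=0; pred: 66+3-13=56
First extinction: prey at step 4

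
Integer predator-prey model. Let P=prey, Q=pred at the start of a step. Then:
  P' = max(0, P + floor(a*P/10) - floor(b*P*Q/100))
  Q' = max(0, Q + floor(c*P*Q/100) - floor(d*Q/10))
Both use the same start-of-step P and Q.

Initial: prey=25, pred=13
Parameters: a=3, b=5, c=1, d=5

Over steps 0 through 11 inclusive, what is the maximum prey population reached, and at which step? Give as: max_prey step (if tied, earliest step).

Step 1: prey: 25+7-16=16; pred: 13+3-6=10
Step 2: prey: 16+4-8=12; pred: 10+1-5=6
Step 3: prey: 12+3-3=12; pred: 6+0-3=3
Step 4: prey: 12+3-1=14; pred: 3+0-1=2
Step 5: prey: 14+4-1=17; pred: 2+0-1=1
Step 6: prey: 17+5-0=22; pred: 1+0-0=1
Step 7: prey: 22+6-1=27; pred: 1+0-0=1
Step 8: prey: 27+8-1=34; pred: 1+0-0=1
Step 9: prey: 34+10-1=43; pred: 1+0-0=1
Step 10: prey: 43+12-2=53; pred: 1+0-0=1
Step 11: prey: 53+15-2=66; pred: 1+0-0=1
Max prey = 66 at step 11

Answer: 66 11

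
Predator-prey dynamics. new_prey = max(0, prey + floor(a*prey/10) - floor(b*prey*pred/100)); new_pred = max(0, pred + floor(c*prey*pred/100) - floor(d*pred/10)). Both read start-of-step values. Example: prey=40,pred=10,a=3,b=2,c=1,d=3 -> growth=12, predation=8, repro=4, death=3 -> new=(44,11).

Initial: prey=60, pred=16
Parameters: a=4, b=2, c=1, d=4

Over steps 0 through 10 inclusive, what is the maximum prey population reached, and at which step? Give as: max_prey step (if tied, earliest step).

Step 1: prey: 60+24-19=65; pred: 16+9-6=19
Step 2: prey: 65+26-24=67; pred: 19+12-7=24
Step 3: prey: 67+26-32=61; pred: 24+16-9=31
Step 4: prey: 61+24-37=48; pred: 31+18-12=37
Step 5: prey: 48+19-35=32; pred: 37+17-14=40
Step 6: prey: 32+12-25=19; pred: 40+12-16=36
Step 7: prey: 19+7-13=13; pred: 36+6-14=28
Step 8: prey: 13+5-7=11; pred: 28+3-11=20
Step 9: prey: 11+4-4=11; pred: 20+2-8=14
Step 10: prey: 11+4-3=12; pred: 14+1-5=10
Max prey = 67 at step 2

Answer: 67 2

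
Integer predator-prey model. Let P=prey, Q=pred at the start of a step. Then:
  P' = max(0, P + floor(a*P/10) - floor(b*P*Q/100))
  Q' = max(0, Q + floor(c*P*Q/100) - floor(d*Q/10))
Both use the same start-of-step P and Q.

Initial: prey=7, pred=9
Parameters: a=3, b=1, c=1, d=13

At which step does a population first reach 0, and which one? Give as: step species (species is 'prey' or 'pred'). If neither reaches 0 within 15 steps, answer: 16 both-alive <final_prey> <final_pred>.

Answer: 1 pred

Derivation:
Step 1: prey: 7+2-0=9; pred: 9+0-11=0
First extinction: pred at step 1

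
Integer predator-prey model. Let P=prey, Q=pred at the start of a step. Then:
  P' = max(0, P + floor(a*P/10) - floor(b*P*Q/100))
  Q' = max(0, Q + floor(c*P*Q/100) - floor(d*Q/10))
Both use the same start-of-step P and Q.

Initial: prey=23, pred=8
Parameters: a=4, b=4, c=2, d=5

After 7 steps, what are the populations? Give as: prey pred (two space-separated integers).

Step 1: prey: 23+9-7=25; pred: 8+3-4=7
Step 2: prey: 25+10-7=28; pred: 7+3-3=7
Step 3: prey: 28+11-7=32; pred: 7+3-3=7
Step 4: prey: 32+12-8=36; pred: 7+4-3=8
Step 5: prey: 36+14-11=39; pred: 8+5-4=9
Step 6: prey: 39+15-14=40; pred: 9+7-4=12
Step 7: prey: 40+16-19=37; pred: 12+9-6=15

Answer: 37 15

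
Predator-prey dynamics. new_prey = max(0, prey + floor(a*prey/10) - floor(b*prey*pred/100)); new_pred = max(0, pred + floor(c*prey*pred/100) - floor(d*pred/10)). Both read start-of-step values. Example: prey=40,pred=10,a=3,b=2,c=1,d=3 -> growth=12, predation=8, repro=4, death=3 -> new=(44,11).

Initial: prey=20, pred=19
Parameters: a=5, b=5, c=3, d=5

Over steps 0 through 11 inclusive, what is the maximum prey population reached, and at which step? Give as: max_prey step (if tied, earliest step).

Answer: 41 11

Derivation:
Step 1: prey: 20+10-19=11; pred: 19+11-9=21
Step 2: prey: 11+5-11=5; pred: 21+6-10=17
Step 3: prey: 5+2-4=3; pred: 17+2-8=11
Step 4: prey: 3+1-1=3; pred: 11+0-5=6
Step 5: prey: 3+1-0=4; pred: 6+0-3=3
Step 6: prey: 4+2-0=6; pred: 3+0-1=2
Step 7: prey: 6+3-0=9; pred: 2+0-1=1
Step 8: prey: 9+4-0=13; pred: 1+0-0=1
Step 9: prey: 13+6-0=19; pred: 1+0-0=1
Step 10: prey: 19+9-0=28; pred: 1+0-0=1
Step 11: prey: 28+14-1=41; pred: 1+0-0=1
Max prey = 41 at step 11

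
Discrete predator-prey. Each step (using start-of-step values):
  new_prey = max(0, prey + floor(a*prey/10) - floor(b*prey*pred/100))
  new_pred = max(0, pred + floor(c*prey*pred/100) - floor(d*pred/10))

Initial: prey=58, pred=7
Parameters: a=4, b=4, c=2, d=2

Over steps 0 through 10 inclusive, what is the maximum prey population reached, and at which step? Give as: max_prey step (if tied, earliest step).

Step 1: prey: 58+23-16=65; pred: 7+8-1=14
Step 2: prey: 65+26-36=55; pred: 14+18-2=30
Step 3: prey: 55+22-66=11; pred: 30+33-6=57
Step 4: prey: 11+4-25=0; pred: 57+12-11=58
Step 5: prey: 0+0-0=0; pred: 58+0-11=47
Step 6: prey: 0+0-0=0; pred: 47+0-9=38
Step 7: prey: 0+0-0=0; pred: 38+0-7=31
Step 8: prey: 0+0-0=0; pred: 31+0-6=25
Step 9: prey: 0+0-0=0; pred: 25+0-5=20
Step 10: prey: 0+0-0=0; pred: 20+0-4=16
Max prey = 65 at step 1

Answer: 65 1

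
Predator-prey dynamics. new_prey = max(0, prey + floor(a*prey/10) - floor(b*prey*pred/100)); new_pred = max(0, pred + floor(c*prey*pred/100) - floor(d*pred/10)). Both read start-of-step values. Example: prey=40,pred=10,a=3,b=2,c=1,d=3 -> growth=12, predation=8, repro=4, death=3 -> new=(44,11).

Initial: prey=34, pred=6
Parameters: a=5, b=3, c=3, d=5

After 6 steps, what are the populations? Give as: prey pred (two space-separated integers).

Step 1: prey: 34+17-6=45; pred: 6+6-3=9
Step 2: prey: 45+22-12=55; pred: 9+12-4=17
Step 3: prey: 55+27-28=54; pred: 17+28-8=37
Step 4: prey: 54+27-59=22; pred: 37+59-18=78
Step 5: prey: 22+11-51=0; pred: 78+51-39=90
Step 6: prey: 0+0-0=0; pred: 90+0-45=45

Answer: 0 45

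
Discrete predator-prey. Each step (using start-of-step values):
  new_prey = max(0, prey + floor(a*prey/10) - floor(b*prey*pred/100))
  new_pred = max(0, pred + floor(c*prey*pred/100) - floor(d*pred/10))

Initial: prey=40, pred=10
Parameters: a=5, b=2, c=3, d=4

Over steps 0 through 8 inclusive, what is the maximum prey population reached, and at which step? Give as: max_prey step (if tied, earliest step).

Step 1: prey: 40+20-8=52; pred: 10+12-4=18
Step 2: prey: 52+26-18=60; pred: 18+28-7=39
Step 3: prey: 60+30-46=44; pred: 39+70-15=94
Step 4: prey: 44+22-82=0; pred: 94+124-37=181
Step 5: prey: 0+0-0=0; pred: 181+0-72=109
Step 6: prey: 0+0-0=0; pred: 109+0-43=66
Step 7: prey: 0+0-0=0; pred: 66+0-26=40
Step 8: prey: 0+0-0=0; pred: 40+0-16=24
Max prey = 60 at step 2

Answer: 60 2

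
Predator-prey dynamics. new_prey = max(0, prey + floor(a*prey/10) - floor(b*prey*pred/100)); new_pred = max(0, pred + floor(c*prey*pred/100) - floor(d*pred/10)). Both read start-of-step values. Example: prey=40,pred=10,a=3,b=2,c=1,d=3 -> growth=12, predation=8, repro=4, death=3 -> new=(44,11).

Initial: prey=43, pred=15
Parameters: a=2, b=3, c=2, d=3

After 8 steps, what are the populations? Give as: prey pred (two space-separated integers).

Answer: 1 7

Derivation:
Step 1: prey: 43+8-19=32; pred: 15+12-4=23
Step 2: prey: 32+6-22=16; pred: 23+14-6=31
Step 3: prey: 16+3-14=5; pred: 31+9-9=31
Step 4: prey: 5+1-4=2; pred: 31+3-9=25
Step 5: prey: 2+0-1=1; pred: 25+1-7=19
Step 6: prey: 1+0-0=1; pred: 19+0-5=14
Step 7: prey: 1+0-0=1; pred: 14+0-4=10
Step 8: prey: 1+0-0=1; pred: 10+0-3=7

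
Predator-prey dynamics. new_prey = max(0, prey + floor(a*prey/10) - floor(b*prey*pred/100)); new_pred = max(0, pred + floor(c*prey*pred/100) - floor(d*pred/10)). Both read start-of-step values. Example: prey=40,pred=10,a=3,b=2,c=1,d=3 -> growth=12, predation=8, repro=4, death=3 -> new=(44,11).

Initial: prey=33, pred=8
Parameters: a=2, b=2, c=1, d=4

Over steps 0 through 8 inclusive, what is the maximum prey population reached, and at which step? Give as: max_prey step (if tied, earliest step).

Step 1: prey: 33+6-5=34; pred: 8+2-3=7
Step 2: prey: 34+6-4=36; pred: 7+2-2=7
Step 3: prey: 36+7-5=38; pred: 7+2-2=7
Step 4: prey: 38+7-5=40; pred: 7+2-2=7
Step 5: prey: 40+8-5=43; pred: 7+2-2=7
Step 6: prey: 43+8-6=45; pred: 7+3-2=8
Step 7: prey: 45+9-7=47; pred: 8+3-3=8
Step 8: prey: 47+9-7=49; pred: 8+3-3=8
Max prey = 49 at step 8

Answer: 49 8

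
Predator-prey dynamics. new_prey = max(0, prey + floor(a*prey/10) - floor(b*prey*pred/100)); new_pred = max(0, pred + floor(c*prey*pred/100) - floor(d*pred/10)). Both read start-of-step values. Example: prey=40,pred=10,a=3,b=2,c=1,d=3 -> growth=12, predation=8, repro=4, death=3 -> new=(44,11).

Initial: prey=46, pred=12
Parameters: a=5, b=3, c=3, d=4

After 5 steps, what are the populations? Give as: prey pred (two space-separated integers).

Answer: 0 36

Derivation:
Step 1: prey: 46+23-16=53; pred: 12+16-4=24
Step 2: prey: 53+26-38=41; pred: 24+38-9=53
Step 3: prey: 41+20-65=0; pred: 53+65-21=97
Step 4: prey: 0+0-0=0; pred: 97+0-38=59
Step 5: prey: 0+0-0=0; pred: 59+0-23=36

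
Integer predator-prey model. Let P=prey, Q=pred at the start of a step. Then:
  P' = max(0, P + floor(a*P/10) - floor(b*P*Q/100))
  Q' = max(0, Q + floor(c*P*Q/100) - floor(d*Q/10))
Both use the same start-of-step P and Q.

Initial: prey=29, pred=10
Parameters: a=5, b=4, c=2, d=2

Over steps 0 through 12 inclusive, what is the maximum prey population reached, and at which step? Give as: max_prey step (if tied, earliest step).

Step 1: prey: 29+14-11=32; pred: 10+5-2=13
Step 2: prey: 32+16-16=32; pred: 13+8-2=19
Step 3: prey: 32+16-24=24; pred: 19+12-3=28
Step 4: prey: 24+12-26=10; pred: 28+13-5=36
Step 5: prey: 10+5-14=1; pred: 36+7-7=36
Step 6: prey: 1+0-1=0; pred: 36+0-7=29
Step 7: prey: 0+0-0=0; pred: 29+0-5=24
Step 8: prey: 0+0-0=0; pred: 24+0-4=20
Step 9: prey: 0+0-0=0; pred: 20+0-4=16
Step 10: prey: 0+0-0=0; pred: 16+0-3=13
Step 11: prey: 0+0-0=0; pred: 13+0-2=11
Step 12: prey: 0+0-0=0; pred: 11+0-2=9
Max prey = 32 at step 1

Answer: 32 1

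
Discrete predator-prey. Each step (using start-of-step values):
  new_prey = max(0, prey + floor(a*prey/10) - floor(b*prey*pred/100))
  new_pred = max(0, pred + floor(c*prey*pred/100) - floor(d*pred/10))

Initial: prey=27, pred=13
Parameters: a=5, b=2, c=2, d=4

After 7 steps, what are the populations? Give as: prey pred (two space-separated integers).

Answer: 0 64

Derivation:
Step 1: prey: 27+13-7=33; pred: 13+7-5=15
Step 2: prey: 33+16-9=40; pred: 15+9-6=18
Step 3: prey: 40+20-14=46; pred: 18+14-7=25
Step 4: prey: 46+23-23=46; pred: 25+23-10=38
Step 5: prey: 46+23-34=35; pred: 38+34-15=57
Step 6: prey: 35+17-39=13; pred: 57+39-22=74
Step 7: prey: 13+6-19=0; pred: 74+19-29=64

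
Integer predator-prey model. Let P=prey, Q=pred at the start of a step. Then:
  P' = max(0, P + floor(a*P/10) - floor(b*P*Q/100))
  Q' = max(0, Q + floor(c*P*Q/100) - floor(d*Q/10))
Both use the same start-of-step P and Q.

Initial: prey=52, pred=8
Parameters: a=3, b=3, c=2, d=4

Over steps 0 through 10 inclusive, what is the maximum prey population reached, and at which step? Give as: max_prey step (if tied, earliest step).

Answer: 55 1

Derivation:
Step 1: prey: 52+15-12=55; pred: 8+8-3=13
Step 2: prey: 55+16-21=50; pred: 13+14-5=22
Step 3: prey: 50+15-33=32; pred: 22+22-8=36
Step 4: prey: 32+9-34=7; pred: 36+23-14=45
Step 5: prey: 7+2-9=0; pred: 45+6-18=33
Step 6: prey: 0+0-0=0; pred: 33+0-13=20
Step 7: prey: 0+0-0=0; pred: 20+0-8=12
Step 8: prey: 0+0-0=0; pred: 12+0-4=8
Step 9: prey: 0+0-0=0; pred: 8+0-3=5
Step 10: prey: 0+0-0=0; pred: 5+0-2=3
Max prey = 55 at step 1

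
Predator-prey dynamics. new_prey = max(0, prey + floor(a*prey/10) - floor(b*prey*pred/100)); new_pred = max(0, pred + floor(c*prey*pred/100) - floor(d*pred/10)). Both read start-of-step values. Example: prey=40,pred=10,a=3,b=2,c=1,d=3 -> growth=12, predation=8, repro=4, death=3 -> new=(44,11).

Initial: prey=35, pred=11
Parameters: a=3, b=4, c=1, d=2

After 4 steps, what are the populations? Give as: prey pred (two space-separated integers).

Step 1: prey: 35+10-15=30; pred: 11+3-2=12
Step 2: prey: 30+9-14=25; pred: 12+3-2=13
Step 3: prey: 25+7-13=19; pred: 13+3-2=14
Step 4: prey: 19+5-10=14; pred: 14+2-2=14

Answer: 14 14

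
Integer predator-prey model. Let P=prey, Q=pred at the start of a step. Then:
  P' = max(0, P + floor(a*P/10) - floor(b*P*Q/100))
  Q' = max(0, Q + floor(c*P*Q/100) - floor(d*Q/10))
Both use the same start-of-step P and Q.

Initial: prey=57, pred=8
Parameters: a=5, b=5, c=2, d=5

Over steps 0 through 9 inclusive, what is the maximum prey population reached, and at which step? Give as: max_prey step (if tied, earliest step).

Step 1: prey: 57+28-22=63; pred: 8+9-4=13
Step 2: prey: 63+31-40=54; pred: 13+16-6=23
Step 3: prey: 54+27-62=19; pred: 23+24-11=36
Step 4: prey: 19+9-34=0; pred: 36+13-18=31
Step 5: prey: 0+0-0=0; pred: 31+0-15=16
Step 6: prey: 0+0-0=0; pred: 16+0-8=8
Step 7: prey: 0+0-0=0; pred: 8+0-4=4
Step 8: prey: 0+0-0=0; pred: 4+0-2=2
Step 9: prey: 0+0-0=0; pred: 2+0-1=1
Max prey = 63 at step 1

Answer: 63 1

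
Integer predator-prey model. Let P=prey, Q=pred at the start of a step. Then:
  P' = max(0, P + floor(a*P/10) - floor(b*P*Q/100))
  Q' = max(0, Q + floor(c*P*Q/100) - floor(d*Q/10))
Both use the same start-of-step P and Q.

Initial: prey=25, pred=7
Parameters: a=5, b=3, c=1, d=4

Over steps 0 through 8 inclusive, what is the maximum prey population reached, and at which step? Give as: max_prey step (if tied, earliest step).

Step 1: prey: 25+12-5=32; pred: 7+1-2=6
Step 2: prey: 32+16-5=43; pred: 6+1-2=5
Step 3: prey: 43+21-6=58; pred: 5+2-2=5
Step 4: prey: 58+29-8=79; pred: 5+2-2=5
Step 5: prey: 79+39-11=107; pred: 5+3-2=6
Step 6: prey: 107+53-19=141; pred: 6+6-2=10
Step 7: prey: 141+70-42=169; pred: 10+14-4=20
Step 8: prey: 169+84-101=152; pred: 20+33-8=45
Max prey = 169 at step 7

Answer: 169 7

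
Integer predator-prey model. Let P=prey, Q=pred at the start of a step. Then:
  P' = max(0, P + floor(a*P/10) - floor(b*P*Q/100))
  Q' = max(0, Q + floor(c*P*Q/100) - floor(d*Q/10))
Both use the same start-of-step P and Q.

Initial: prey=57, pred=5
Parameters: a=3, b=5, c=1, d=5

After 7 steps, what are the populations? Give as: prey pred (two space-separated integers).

Answer: 63 6

Derivation:
Step 1: prey: 57+17-14=60; pred: 5+2-2=5
Step 2: prey: 60+18-15=63; pred: 5+3-2=6
Step 3: prey: 63+18-18=63; pred: 6+3-3=6
Step 4: prey: 63+18-18=63; pred: 6+3-3=6
Step 5: prey: 63+18-18=63; pred: 6+3-3=6
Step 6: prey: 63+18-18=63; pred: 6+3-3=6
Step 7: prey: 63+18-18=63; pred: 6+3-3=6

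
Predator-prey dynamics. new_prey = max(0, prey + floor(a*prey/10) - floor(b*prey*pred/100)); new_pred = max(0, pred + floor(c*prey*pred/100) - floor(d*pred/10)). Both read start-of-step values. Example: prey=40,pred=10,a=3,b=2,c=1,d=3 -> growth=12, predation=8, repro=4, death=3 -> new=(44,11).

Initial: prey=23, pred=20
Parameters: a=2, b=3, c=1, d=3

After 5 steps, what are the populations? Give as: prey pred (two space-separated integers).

Step 1: prey: 23+4-13=14; pred: 20+4-6=18
Step 2: prey: 14+2-7=9; pred: 18+2-5=15
Step 3: prey: 9+1-4=6; pred: 15+1-4=12
Step 4: prey: 6+1-2=5; pred: 12+0-3=9
Step 5: prey: 5+1-1=5; pred: 9+0-2=7

Answer: 5 7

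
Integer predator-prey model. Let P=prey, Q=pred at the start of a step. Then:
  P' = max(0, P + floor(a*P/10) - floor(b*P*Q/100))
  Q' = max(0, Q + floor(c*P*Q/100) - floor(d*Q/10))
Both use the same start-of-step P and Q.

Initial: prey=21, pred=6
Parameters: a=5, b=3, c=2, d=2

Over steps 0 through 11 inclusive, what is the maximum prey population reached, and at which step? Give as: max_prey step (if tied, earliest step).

Step 1: prey: 21+10-3=28; pred: 6+2-1=7
Step 2: prey: 28+14-5=37; pred: 7+3-1=9
Step 3: prey: 37+18-9=46; pred: 9+6-1=14
Step 4: prey: 46+23-19=50; pred: 14+12-2=24
Step 5: prey: 50+25-36=39; pred: 24+24-4=44
Step 6: prey: 39+19-51=7; pred: 44+34-8=70
Step 7: prey: 7+3-14=0; pred: 70+9-14=65
Step 8: prey: 0+0-0=0; pred: 65+0-13=52
Step 9: prey: 0+0-0=0; pred: 52+0-10=42
Step 10: prey: 0+0-0=0; pred: 42+0-8=34
Step 11: prey: 0+0-0=0; pred: 34+0-6=28
Max prey = 50 at step 4

Answer: 50 4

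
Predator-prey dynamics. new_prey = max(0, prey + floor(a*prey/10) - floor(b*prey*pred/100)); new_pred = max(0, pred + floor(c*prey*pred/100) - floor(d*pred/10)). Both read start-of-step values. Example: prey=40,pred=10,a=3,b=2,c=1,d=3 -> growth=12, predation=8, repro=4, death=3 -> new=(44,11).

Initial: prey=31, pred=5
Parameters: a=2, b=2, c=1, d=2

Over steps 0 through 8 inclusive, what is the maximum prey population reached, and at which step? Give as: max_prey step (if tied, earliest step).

Step 1: prey: 31+6-3=34; pred: 5+1-1=5
Step 2: prey: 34+6-3=37; pred: 5+1-1=5
Step 3: prey: 37+7-3=41; pred: 5+1-1=5
Step 4: prey: 41+8-4=45; pred: 5+2-1=6
Step 5: prey: 45+9-5=49; pred: 6+2-1=7
Step 6: prey: 49+9-6=52; pred: 7+3-1=9
Step 7: prey: 52+10-9=53; pred: 9+4-1=12
Step 8: prey: 53+10-12=51; pred: 12+6-2=16
Max prey = 53 at step 7

Answer: 53 7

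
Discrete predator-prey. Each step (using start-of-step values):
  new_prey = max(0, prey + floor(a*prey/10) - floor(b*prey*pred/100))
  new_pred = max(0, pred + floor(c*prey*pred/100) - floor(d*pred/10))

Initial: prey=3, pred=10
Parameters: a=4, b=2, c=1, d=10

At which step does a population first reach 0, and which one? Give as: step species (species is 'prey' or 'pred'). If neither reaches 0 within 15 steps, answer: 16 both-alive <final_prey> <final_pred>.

Step 1: prey: 3+1-0=4; pred: 10+0-10=0
First extinction: pred at step 1

Answer: 1 pred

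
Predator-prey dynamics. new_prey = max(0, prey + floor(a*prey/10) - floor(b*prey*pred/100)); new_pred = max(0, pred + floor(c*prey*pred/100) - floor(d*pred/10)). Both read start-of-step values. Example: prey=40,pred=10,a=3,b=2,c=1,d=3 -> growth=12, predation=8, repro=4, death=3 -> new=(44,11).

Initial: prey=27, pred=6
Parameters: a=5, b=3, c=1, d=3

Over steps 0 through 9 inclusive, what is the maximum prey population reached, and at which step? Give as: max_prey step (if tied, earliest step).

Answer: 103 6

Derivation:
Step 1: prey: 27+13-4=36; pred: 6+1-1=6
Step 2: prey: 36+18-6=48; pred: 6+2-1=7
Step 3: prey: 48+24-10=62; pred: 7+3-2=8
Step 4: prey: 62+31-14=79; pred: 8+4-2=10
Step 5: prey: 79+39-23=95; pred: 10+7-3=14
Step 6: prey: 95+47-39=103; pred: 14+13-4=23
Step 7: prey: 103+51-71=83; pred: 23+23-6=40
Step 8: prey: 83+41-99=25; pred: 40+33-12=61
Step 9: prey: 25+12-45=0; pred: 61+15-18=58
Max prey = 103 at step 6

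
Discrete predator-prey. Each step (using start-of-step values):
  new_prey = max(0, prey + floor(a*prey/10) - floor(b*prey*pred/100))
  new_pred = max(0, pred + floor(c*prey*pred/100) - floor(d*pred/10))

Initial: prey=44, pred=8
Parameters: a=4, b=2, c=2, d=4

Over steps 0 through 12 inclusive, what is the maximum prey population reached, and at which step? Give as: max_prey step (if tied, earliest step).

Step 1: prey: 44+17-7=54; pred: 8+7-3=12
Step 2: prey: 54+21-12=63; pred: 12+12-4=20
Step 3: prey: 63+25-25=63; pred: 20+25-8=37
Step 4: prey: 63+25-46=42; pred: 37+46-14=69
Step 5: prey: 42+16-57=1; pred: 69+57-27=99
Step 6: prey: 1+0-1=0; pred: 99+1-39=61
Step 7: prey: 0+0-0=0; pred: 61+0-24=37
Step 8: prey: 0+0-0=0; pred: 37+0-14=23
Step 9: prey: 0+0-0=0; pred: 23+0-9=14
Step 10: prey: 0+0-0=0; pred: 14+0-5=9
Step 11: prey: 0+0-0=0; pred: 9+0-3=6
Step 12: prey: 0+0-0=0; pred: 6+0-2=4
Max prey = 63 at step 2

Answer: 63 2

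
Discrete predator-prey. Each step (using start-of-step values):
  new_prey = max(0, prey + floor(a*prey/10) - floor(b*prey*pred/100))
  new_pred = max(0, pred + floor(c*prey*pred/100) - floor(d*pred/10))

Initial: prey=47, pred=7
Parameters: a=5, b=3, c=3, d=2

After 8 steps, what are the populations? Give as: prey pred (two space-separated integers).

Step 1: prey: 47+23-9=61; pred: 7+9-1=15
Step 2: prey: 61+30-27=64; pred: 15+27-3=39
Step 3: prey: 64+32-74=22; pred: 39+74-7=106
Step 4: prey: 22+11-69=0; pred: 106+69-21=154
Step 5: prey: 0+0-0=0; pred: 154+0-30=124
Step 6: prey: 0+0-0=0; pred: 124+0-24=100
Step 7: prey: 0+0-0=0; pred: 100+0-20=80
Step 8: prey: 0+0-0=0; pred: 80+0-16=64

Answer: 0 64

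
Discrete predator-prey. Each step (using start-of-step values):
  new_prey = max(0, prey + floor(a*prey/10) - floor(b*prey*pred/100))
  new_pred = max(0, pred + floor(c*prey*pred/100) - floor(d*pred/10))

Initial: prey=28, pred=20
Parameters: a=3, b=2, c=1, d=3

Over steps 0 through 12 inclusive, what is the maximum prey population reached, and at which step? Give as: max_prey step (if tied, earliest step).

Answer: 39 12

Derivation:
Step 1: prey: 28+8-11=25; pred: 20+5-6=19
Step 2: prey: 25+7-9=23; pred: 19+4-5=18
Step 3: prey: 23+6-8=21; pred: 18+4-5=17
Step 4: prey: 21+6-7=20; pred: 17+3-5=15
Step 5: prey: 20+6-6=20; pred: 15+3-4=14
Step 6: prey: 20+6-5=21; pred: 14+2-4=12
Step 7: prey: 21+6-5=22; pred: 12+2-3=11
Step 8: prey: 22+6-4=24; pred: 11+2-3=10
Step 9: prey: 24+7-4=27; pred: 10+2-3=9
Step 10: prey: 27+8-4=31; pred: 9+2-2=9
Step 11: prey: 31+9-5=35; pred: 9+2-2=9
Step 12: prey: 35+10-6=39; pred: 9+3-2=10
Max prey = 39 at step 12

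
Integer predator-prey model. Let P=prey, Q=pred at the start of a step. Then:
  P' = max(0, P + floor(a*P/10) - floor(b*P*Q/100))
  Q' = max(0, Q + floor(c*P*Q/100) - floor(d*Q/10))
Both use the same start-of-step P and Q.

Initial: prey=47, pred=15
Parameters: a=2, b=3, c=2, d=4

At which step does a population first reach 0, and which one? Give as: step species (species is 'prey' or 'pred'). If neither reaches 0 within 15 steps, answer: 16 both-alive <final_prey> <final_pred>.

Step 1: prey: 47+9-21=35; pred: 15+14-6=23
Step 2: prey: 35+7-24=18; pred: 23+16-9=30
Step 3: prey: 18+3-16=5; pred: 30+10-12=28
Step 4: prey: 5+1-4=2; pred: 28+2-11=19
Step 5: prey: 2+0-1=1; pred: 19+0-7=12
Step 6: prey: 1+0-0=1; pred: 12+0-4=8
Step 7: prey: 1+0-0=1; pred: 8+0-3=5
Step 8: prey: 1+0-0=1; pred: 5+0-2=3
Step 9: prey: 1+0-0=1; pred: 3+0-1=2
Step 10: prey: 1+0-0=1; pred: 2+0-0=2
Steps 11-15: state stable at prey=1, pred=2 (no change)
No extinction within 15 steps

Answer: 16 both-alive 1 2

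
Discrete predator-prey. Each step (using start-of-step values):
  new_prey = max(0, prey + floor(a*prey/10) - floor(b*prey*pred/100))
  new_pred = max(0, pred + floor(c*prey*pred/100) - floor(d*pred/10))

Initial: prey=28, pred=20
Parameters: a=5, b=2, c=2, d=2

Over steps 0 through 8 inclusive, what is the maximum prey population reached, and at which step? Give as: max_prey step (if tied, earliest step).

Step 1: prey: 28+14-11=31; pred: 20+11-4=27
Step 2: prey: 31+15-16=30; pred: 27+16-5=38
Step 3: prey: 30+15-22=23; pred: 38+22-7=53
Step 4: prey: 23+11-24=10; pred: 53+24-10=67
Step 5: prey: 10+5-13=2; pred: 67+13-13=67
Step 6: prey: 2+1-2=1; pred: 67+2-13=56
Step 7: prey: 1+0-1=0; pred: 56+1-11=46
Step 8: prey: 0+0-0=0; pred: 46+0-9=37
Max prey = 31 at step 1

Answer: 31 1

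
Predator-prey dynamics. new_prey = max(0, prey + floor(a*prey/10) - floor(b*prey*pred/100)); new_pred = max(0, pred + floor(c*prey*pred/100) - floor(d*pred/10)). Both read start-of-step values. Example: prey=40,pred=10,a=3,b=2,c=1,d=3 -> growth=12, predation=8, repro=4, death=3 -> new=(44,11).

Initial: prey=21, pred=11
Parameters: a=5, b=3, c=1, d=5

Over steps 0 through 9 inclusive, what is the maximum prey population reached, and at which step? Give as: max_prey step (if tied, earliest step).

Step 1: prey: 21+10-6=25; pred: 11+2-5=8
Step 2: prey: 25+12-6=31; pred: 8+2-4=6
Step 3: prey: 31+15-5=41; pred: 6+1-3=4
Step 4: prey: 41+20-4=57; pred: 4+1-2=3
Step 5: prey: 57+28-5=80; pred: 3+1-1=3
Step 6: prey: 80+40-7=113; pred: 3+2-1=4
Step 7: prey: 113+56-13=156; pred: 4+4-2=6
Step 8: prey: 156+78-28=206; pred: 6+9-3=12
Step 9: prey: 206+103-74=235; pred: 12+24-6=30
Max prey = 235 at step 9

Answer: 235 9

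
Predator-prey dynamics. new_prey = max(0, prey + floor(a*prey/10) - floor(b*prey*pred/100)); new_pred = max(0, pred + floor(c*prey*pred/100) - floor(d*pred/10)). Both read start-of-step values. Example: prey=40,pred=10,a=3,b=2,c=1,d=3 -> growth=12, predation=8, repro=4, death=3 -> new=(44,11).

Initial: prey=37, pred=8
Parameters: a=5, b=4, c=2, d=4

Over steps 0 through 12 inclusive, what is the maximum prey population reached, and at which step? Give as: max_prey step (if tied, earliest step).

Step 1: prey: 37+18-11=44; pred: 8+5-3=10
Step 2: prey: 44+22-17=49; pred: 10+8-4=14
Step 3: prey: 49+24-27=46; pred: 14+13-5=22
Step 4: prey: 46+23-40=29; pred: 22+20-8=34
Step 5: prey: 29+14-39=4; pred: 34+19-13=40
Step 6: prey: 4+2-6=0; pred: 40+3-16=27
Step 7: prey: 0+0-0=0; pred: 27+0-10=17
Step 8: prey: 0+0-0=0; pred: 17+0-6=11
Step 9: prey: 0+0-0=0; pred: 11+0-4=7
Step 10: prey: 0+0-0=0; pred: 7+0-2=5
Step 11: prey: 0+0-0=0; pred: 5+0-2=3
Step 12: prey: 0+0-0=0; pred: 3+0-1=2
Max prey = 49 at step 2

Answer: 49 2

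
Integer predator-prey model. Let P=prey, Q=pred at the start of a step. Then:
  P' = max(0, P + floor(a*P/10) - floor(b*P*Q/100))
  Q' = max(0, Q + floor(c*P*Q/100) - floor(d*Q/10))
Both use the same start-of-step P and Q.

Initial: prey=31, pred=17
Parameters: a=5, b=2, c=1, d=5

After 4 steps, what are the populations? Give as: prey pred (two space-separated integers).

Step 1: prey: 31+15-10=36; pred: 17+5-8=14
Step 2: prey: 36+18-10=44; pred: 14+5-7=12
Step 3: prey: 44+22-10=56; pred: 12+5-6=11
Step 4: prey: 56+28-12=72; pred: 11+6-5=12

Answer: 72 12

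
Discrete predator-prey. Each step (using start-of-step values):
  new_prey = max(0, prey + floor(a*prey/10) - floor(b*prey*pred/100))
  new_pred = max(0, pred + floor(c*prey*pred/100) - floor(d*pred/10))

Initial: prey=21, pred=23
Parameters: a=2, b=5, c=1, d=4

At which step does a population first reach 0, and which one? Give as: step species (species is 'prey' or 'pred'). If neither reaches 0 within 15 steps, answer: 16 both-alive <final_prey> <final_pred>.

Step 1: prey: 21+4-24=1; pred: 23+4-9=18
Step 2: prey: 1+0-0=1; pred: 18+0-7=11
Step 3: prey: 1+0-0=1; pred: 11+0-4=7
Step 4: prey: 1+0-0=1; pred: 7+0-2=5
Step 5: prey: 1+0-0=1; pred: 5+0-2=3
Step 6: prey: 1+0-0=1; pred: 3+0-1=2
Step 7: prey: 1+0-0=1; pred: 2+0-0=2
Steps 8-15: state stable at prey=1, pred=2 (no change)
No extinction within 15 steps

Answer: 16 both-alive 1 2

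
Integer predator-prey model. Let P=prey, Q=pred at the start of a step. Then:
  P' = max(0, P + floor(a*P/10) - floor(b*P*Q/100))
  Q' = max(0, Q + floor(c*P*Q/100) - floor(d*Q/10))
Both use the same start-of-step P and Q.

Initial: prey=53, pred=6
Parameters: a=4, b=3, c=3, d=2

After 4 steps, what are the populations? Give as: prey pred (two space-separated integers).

Step 1: prey: 53+21-9=65; pred: 6+9-1=14
Step 2: prey: 65+26-27=64; pred: 14+27-2=39
Step 3: prey: 64+25-74=15; pred: 39+74-7=106
Step 4: prey: 15+6-47=0; pred: 106+47-21=132

Answer: 0 132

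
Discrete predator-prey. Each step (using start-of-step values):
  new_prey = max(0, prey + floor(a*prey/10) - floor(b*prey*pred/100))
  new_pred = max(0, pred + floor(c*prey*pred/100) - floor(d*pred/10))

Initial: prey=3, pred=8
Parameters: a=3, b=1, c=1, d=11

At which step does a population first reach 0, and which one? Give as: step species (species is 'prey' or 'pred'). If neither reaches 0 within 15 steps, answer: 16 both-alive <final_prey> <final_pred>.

Step 1: prey: 3+0-0=3; pred: 8+0-8=0
First extinction: pred at step 1

Answer: 1 pred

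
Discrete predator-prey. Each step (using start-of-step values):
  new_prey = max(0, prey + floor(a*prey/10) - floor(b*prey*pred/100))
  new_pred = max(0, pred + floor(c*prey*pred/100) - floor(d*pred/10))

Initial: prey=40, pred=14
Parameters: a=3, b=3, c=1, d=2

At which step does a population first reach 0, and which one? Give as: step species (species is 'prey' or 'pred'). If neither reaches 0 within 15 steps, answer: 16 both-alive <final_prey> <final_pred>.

Step 1: prey: 40+12-16=36; pred: 14+5-2=17
Step 2: prey: 36+10-18=28; pred: 17+6-3=20
Step 3: prey: 28+8-16=20; pred: 20+5-4=21
Step 4: prey: 20+6-12=14; pred: 21+4-4=21
Step 5: prey: 14+4-8=10; pred: 21+2-4=19
Step 6: prey: 10+3-5=8; pred: 19+1-3=17
Step 7: prey: 8+2-4=6; pred: 17+1-3=15
Step 8: prey: 6+1-2=5; pred: 15+0-3=12
Step 9: prey: 5+1-1=5; pred: 12+0-2=10
Step 10: prey: 5+1-1=5; pred: 10+0-2=8
Step 11: prey: 5+1-1=5; pred: 8+0-1=7
Step 12: prey: 5+1-1=5; pred: 7+0-1=6
Step 13: prey: 5+1-0=6; pred: 6+0-1=5
Step 14: prey: 6+1-0=7; pred: 5+0-1=4
Step 15: prey: 7+2-0=9; pred: 4+0-0=4
No extinction within 15 steps

Answer: 16 both-alive 9 4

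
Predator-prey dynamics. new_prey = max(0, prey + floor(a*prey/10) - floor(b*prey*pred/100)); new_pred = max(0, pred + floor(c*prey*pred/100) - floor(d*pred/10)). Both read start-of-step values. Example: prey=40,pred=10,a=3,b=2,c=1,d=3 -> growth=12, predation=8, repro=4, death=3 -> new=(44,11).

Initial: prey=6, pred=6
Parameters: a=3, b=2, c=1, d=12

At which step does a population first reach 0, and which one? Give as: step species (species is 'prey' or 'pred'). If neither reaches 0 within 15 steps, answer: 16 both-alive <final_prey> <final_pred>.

Answer: 1 pred

Derivation:
Step 1: prey: 6+1-0=7; pred: 6+0-7=0
First extinction: pred at step 1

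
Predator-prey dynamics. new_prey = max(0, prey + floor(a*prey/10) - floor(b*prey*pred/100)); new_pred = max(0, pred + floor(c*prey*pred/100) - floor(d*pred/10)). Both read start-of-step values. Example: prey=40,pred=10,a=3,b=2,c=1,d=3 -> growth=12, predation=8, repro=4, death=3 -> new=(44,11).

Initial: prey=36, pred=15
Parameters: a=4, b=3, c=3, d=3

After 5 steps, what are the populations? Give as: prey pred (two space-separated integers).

Step 1: prey: 36+14-16=34; pred: 15+16-4=27
Step 2: prey: 34+13-27=20; pred: 27+27-8=46
Step 3: prey: 20+8-27=1; pred: 46+27-13=60
Step 4: prey: 1+0-1=0; pred: 60+1-18=43
Step 5: prey: 0+0-0=0; pred: 43+0-12=31

Answer: 0 31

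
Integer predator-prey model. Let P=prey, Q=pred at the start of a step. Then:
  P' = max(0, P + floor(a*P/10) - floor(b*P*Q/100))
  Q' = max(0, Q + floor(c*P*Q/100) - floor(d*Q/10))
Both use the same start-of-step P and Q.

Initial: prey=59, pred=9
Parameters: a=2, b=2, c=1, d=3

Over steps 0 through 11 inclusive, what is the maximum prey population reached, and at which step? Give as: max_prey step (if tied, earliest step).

Step 1: prey: 59+11-10=60; pred: 9+5-2=12
Step 2: prey: 60+12-14=58; pred: 12+7-3=16
Step 3: prey: 58+11-18=51; pred: 16+9-4=21
Step 4: prey: 51+10-21=40; pred: 21+10-6=25
Step 5: prey: 40+8-20=28; pred: 25+10-7=28
Step 6: prey: 28+5-15=18; pred: 28+7-8=27
Step 7: prey: 18+3-9=12; pred: 27+4-8=23
Step 8: prey: 12+2-5=9; pred: 23+2-6=19
Step 9: prey: 9+1-3=7; pred: 19+1-5=15
Step 10: prey: 7+1-2=6; pred: 15+1-4=12
Step 11: prey: 6+1-1=6; pred: 12+0-3=9
Max prey = 60 at step 1

Answer: 60 1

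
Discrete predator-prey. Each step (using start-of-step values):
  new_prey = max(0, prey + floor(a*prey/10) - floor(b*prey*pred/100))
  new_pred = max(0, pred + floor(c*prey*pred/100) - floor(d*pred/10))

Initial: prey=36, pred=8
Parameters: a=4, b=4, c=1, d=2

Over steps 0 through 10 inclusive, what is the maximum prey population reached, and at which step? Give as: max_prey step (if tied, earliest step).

Step 1: prey: 36+14-11=39; pred: 8+2-1=9
Step 2: prey: 39+15-14=40; pred: 9+3-1=11
Step 3: prey: 40+16-17=39; pred: 11+4-2=13
Step 4: prey: 39+15-20=34; pred: 13+5-2=16
Step 5: prey: 34+13-21=26; pred: 16+5-3=18
Step 6: prey: 26+10-18=18; pred: 18+4-3=19
Step 7: prey: 18+7-13=12; pred: 19+3-3=19
Step 8: prey: 12+4-9=7; pred: 19+2-3=18
Step 9: prey: 7+2-5=4; pred: 18+1-3=16
Step 10: prey: 4+1-2=3; pred: 16+0-3=13
Max prey = 40 at step 2

Answer: 40 2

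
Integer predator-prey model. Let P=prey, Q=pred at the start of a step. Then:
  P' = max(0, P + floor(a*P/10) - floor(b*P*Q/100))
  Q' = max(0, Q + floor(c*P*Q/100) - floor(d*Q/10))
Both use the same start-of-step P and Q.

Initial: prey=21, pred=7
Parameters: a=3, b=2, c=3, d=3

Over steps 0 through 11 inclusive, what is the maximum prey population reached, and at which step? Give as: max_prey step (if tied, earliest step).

Answer: 29 3

Derivation:
Step 1: prey: 21+6-2=25; pred: 7+4-2=9
Step 2: prey: 25+7-4=28; pred: 9+6-2=13
Step 3: prey: 28+8-7=29; pred: 13+10-3=20
Step 4: prey: 29+8-11=26; pred: 20+17-6=31
Step 5: prey: 26+7-16=17; pred: 31+24-9=46
Step 6: prey: 17+5-15=7; pred: 46+23-13=56
Step 7: prey: 7+2-7=2; pred: 56+11-16=51
Step 8: prey: 2+0-2=0; pred: 51+3-15=39
Step 9: prey: 0+0-0=0; pred: 39+0-11=28
Step 10: prey: 0+0-0=0; pred: 28+0-8=20
Step 11: prey: 0+0-0=0; pred: 20+0-6=14
Max prey = 29 at step 3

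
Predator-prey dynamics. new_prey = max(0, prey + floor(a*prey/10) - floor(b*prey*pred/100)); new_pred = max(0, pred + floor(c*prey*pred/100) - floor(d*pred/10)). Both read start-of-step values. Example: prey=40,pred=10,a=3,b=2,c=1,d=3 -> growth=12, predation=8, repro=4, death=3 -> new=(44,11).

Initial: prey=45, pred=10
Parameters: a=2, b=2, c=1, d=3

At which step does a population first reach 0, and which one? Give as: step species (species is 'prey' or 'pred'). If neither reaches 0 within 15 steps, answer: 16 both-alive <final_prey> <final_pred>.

Answer: 16 both-alive 17 7

Derivation:
Step 1: prey: 45+9-9=45; pred: 10+4-3=11
Step 2: prey: 45+9-9=45; pred: 11+4-3=12
Step 3: prey: 45+9-10=44; pred: 12+5-3=14
Step 4: prey: 44+8-12=40; pred: 14+6-4=16
Step 5: prey: 40+8-12=36; pred: 16+6-4=18
Step 6: prey: 36+7-12=31; pred: 18+6-5=19
Step 7: prey: 31+6-11=26; pred: 19+5-5=19
Step 8: prey: 26+5-9=22; pred: 19+4-5=18
Step 9: prey: 22+4-7=19; pred: 18+3-5=16
Step 10: prey: 19+3-6=16; pred: 16+3-4=15
Step 11: prey: 16+3-4=15; pred: 15+2-4=13
Step 12: prey: 15+3-3=15; pred: 13+1-3=11
Step 13: prey: 15+3-3=15; pred: 11+1-3=9
Step 14: prey: 15+3-2=16; pred: 9+1-2=8
Step 15: prey: 16+3-2=17; pred: 8+1-2=7
No extinction within 15 steps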